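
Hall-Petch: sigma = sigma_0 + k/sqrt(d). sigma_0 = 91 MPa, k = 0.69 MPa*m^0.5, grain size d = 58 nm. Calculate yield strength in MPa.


d = 58 nm = 5.8e-08 m
sqrt(d) = 0.0002408319
Hall-Petch contribution = k / sqrt(d) = 0.69 / 0.0002408319 = 2865.1 MPa
sigma = sigma_0 + k/sqrt(d) = 91 + 2865.1 = 2956.1 MPa

2956.1


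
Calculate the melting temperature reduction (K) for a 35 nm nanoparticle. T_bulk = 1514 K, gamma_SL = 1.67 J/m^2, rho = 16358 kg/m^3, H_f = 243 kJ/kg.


Radius R = 35/2 = 17.5 nm = 1.75e-08 m
Convert H_f = 243 kJ/kg = 243000 J/kg
dT = 2 * gamma_SL * T_bulk / (rho * H_f * R)
dT = 2 * 1.67 * 1514 / (16358 * 243000 * 1.75e-08)
dT = 72.7 K

72.7


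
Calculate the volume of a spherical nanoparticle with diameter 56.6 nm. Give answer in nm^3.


Radius r = 56.6/2 = 28.3 nm
Volume V = (4/3) * pi * r^3
V = (4/3) * pi * (28.3)^3
V = 94939.71 nm^3

94939.71


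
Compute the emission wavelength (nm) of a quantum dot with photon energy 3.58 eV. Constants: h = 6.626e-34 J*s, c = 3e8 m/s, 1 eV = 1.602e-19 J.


Convert energy: E = 3.58 eV = 3.58 * 1.602e-19 = 5.73516e-19 J
lambda = h*c / E = 6.626e-34 * 3e8 / 5.73516e-19
lambda = 3.46599e-07 m = 346.6 nm

346.6


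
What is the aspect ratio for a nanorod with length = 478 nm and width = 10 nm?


Aspect ratio AR = length / diameter
AR = 478 / 10
AR = 47.8

47.8


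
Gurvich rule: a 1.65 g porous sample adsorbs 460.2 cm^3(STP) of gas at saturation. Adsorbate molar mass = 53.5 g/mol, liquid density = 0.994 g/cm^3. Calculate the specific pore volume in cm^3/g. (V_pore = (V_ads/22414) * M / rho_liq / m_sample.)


Moles adsorbed n = V_ads / 22414 = 460.2 / 22414 = 2.053181e-02 mol
Liquid volume V_liq = n * M / rho_liq = 2.053181e-02 * 53.5 / 0.994 = 1.10508 cm^3
Specific pore volume V_pore = V_liq / m_sample = 1.10508 / 1.65
V_pore = 0.6697 cm^3/g

0.6697


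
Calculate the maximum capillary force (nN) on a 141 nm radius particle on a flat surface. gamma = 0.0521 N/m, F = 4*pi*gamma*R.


Convert radius: R = 141 nm = 1.41e-07 m
F = 4 * pi * gamma * R
F = 4 * pi * 0.0521 * 1.41e-07
F = 9.23138e-08 N = 92.3138 nN

92.3138


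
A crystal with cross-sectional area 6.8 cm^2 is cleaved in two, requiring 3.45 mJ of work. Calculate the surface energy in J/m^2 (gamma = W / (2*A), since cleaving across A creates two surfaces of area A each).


Convert: A = 6.8 cm^2 = 0.00068 m^2, W = 3.45 mJ = 0.00345 J
Cleaving exposes two faces of area A, so total new surface = 2*A and gamma = W / (2*A)
gamma = 0.00345 / (2 * 0.00068)
gamma = 2.537 J/m^2

2.537


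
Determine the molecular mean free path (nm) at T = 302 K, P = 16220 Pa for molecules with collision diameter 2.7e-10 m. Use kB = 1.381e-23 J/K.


Mean free path: lambda = kB*T / (sqrt(2) * pi * d^2 * P)
lambda = 1.381e-23 * 302 / (sqrt(2) * pi * (2.7e-10)^2 * 16220)
lambda = 7.93885e-07 m
lambda = 793.88 nm

793.88


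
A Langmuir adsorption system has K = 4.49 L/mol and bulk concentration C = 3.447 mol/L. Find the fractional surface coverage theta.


Langmuir isotherm: theta = K*C / (1 + K*C)
K*C = 4.49 * 3.447 = 15.47703
theta = 15.47703 / (1 + 15.47703) = 15.47703 / 16.47703
theta = 0.9393

0.9393


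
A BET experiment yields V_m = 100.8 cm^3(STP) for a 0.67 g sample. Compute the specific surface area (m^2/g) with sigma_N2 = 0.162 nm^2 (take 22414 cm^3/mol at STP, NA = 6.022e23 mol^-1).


Number of moles in monolayer = V_m / 22414 = 100.8 / 22414 = 0.00449719
Number of molecules = moles * NA = 0.00449719 * 6.022e23
SA = molecules * sigma / mass
SA = (100.8 / 22414) * 6.022e23 * 0.162e-18 / 0.67
SA = 654.8 m^2/g

654.8


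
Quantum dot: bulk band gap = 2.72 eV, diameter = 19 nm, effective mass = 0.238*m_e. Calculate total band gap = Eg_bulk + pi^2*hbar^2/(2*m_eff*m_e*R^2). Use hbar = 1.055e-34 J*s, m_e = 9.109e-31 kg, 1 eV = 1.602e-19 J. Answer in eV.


Radius R = 19/2 nm = 9.5e-09 m
Confinement energy dE = pi^2 * hbar^2 / (2 * m_eff * m_e * R^2)
dE = pi^2 * (1.055e-34)^2 / (2 * 0.238 * 9.109e-31 * (9.5e-09)^2) J, divided by 1.602e-19 J/eV
dE = 0.0175 eV
Total band gap = E_g(bulk) + dE = 2.72 + 0.0175 = 2.7375 eV

2.7375


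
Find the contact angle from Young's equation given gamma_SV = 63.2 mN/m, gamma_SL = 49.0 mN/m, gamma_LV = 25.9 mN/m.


cos(theta) = (gamma_SV - gamma_SL) / gamma_LV
cos(theta) = (63.2 - 49.0) / 25.9
cos(theta) = 0.548263
theta = arccos(0.548263) = 56.75 degrees

56.75


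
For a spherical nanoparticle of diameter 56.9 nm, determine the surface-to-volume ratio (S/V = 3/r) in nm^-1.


Radius r = 56.9/2 = 28.45 nm
S/V = 3 / r = 3 / 28.45
S/V = 0.1054 nm^-1

0.1054


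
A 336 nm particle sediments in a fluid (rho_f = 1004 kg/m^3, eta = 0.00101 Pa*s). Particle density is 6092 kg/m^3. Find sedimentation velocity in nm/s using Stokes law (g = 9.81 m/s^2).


Radius R = 336/2 nm = 1.68e-07 m
Density difference = 6092 - 1004 = 5088 kg/m^3
v = 2 * R^2 * (rho_p - rho_f) * g / (9 * eta)
v = 2 * (1.68e-07)^2 * 5088 * 9.81 / (9 * 0.00101)
v = 3.09957e-07 m/s = 309.9565 nm/s

309.9565


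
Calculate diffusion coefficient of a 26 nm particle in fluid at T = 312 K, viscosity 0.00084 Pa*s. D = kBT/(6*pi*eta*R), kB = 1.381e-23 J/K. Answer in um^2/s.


Radius R = 26/2 = 13 nm = 1.3e-08 m
D = kB*T / (6*pi*eta*R)
D = 1.381e-23 * 312 / (6 * pi * 0.00084 * 1.3e-08)
D = 2.09327e-11 m^2/s = 20.933 um^2/s

20.933


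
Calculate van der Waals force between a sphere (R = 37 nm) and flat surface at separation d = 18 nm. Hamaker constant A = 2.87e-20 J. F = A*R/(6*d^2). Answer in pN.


Convert to SI: R = 37 nm = 3.7e-08 m, d = 18 nm = 1.8e-08 m
F = A * R / (6 * d^2)
F = 2.87e-20 * 3.7e-08 / (6 * (1.8e-08)^2)
F = 5.46245e-13 N = 0.546 pN

0.546


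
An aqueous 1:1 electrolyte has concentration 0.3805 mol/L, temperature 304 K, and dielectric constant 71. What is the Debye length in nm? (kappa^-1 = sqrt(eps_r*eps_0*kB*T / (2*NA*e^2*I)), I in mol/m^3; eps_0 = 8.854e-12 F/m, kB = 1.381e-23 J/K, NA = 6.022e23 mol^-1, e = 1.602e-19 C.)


Ionic strength I = 0.3805 * 1^2 * 1000 = 380.5 mol/m^3
kappa^-1 = sqrt(71 * 8.854e-12 * 1.381e-23 * 304 / (2 * 6.022e23 * (1.602e-19)^2 * 380.5))
kappa^-1 = 0.474 nm

0.474


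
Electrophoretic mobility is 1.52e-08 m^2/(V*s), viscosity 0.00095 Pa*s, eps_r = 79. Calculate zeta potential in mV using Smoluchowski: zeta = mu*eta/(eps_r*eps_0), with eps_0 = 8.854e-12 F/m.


Smoluchowski equation: zeta = mu * eta / (eps_r * eps_0)
zeta = 1.52e-08 * 0.00095 / (79 * 8.854e-12)
zeta = 0.020644 V = 20.64 mV

20.64


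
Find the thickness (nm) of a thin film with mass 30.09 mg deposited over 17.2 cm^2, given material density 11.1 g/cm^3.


Convert: m = 30.09 mg = 3.0090e-05 kg, A = 17.2 cm^2 = 1.7200e-03 m^2, rho = 11.1 g/cm^3 = 11100 kg/m^3
t = m / (A * rho)
t = 3.0090e-05 / (1.7200e-03 * 11100)
t = 1.5761e-06 m = 1576.1 nm

1576.1


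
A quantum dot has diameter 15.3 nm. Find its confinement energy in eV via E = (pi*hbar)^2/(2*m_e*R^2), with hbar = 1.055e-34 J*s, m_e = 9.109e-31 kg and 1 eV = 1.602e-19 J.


Radius R = 15.3/2 = 7.65 nm = 7.65e-09 m
E = (pi * 1.055e-34)^2 / (2 * 9.109e-31 * (7.65e-09)^2)
E(J) = 1.03034e-21
E = E(J) / 1.602e-19 = 0.0064 eV

0.0064


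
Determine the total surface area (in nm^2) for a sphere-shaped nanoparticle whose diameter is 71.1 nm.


Radius r = 71.1/2 = 35.55 nm
Surface area SA = 4 * pi * r^2
SA = 4 * pi * (35.55)^2
SA = 15881.41 nm^2

15881.41


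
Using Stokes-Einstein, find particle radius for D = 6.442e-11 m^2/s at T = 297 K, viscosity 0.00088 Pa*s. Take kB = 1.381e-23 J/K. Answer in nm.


Stokes-Einstein: R = kB*T / (6*pi*eta*D)
R = 1.381e-23 * 297 / (6 * pi * 0.00088 * 6.442e-11)
R = 3.83836e-09 m = 3.84 nm

3.84


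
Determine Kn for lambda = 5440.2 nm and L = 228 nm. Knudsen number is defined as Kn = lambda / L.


Knudsen number Kn = lambda / L
Kn = 5440.2 / 228
Kn = 23.8605

23.8605


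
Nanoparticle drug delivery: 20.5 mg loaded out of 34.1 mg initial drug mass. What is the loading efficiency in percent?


Drug loading efficiency = (drug loaded / drug initial) * 100
DLE = 20.5 / 34.1 * 100
DLE = 0.6012 * 100
DLE = 60.12%

60.12


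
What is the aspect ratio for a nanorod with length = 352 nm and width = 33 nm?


Aspect ratio AR = length / diameter
AR = 352 / 33
AR = 10.67

10.67


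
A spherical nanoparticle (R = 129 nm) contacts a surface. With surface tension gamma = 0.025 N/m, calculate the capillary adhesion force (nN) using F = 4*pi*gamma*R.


Convert radius: R = 129 nm = 1.29e-07 m
F = 4 * pi * gamma * R
F = 4 * pi * 0.025 * 1.29e-07
F = 4.05265e-08 N = 40.5265 nN

40.5265


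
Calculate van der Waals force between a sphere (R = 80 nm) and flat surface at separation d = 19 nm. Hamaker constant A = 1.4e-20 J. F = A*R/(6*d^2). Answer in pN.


Convert to SI: R = 80 nm = 8e-08 m, d = 19 nm = 1.9e-08 m
F = A * R / (6 * d^2)
F = 1.4e-20 * 8e-08 / (6 * (1.9e-08)^2)
F = 5.17082e-13 N = 0.517 pN

0.517


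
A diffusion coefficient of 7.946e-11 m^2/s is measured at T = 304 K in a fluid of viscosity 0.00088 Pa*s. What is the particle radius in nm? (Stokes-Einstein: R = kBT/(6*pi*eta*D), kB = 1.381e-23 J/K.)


Stokes-Einstein: R = kB*T / (6*pi*eta*D)
R = 1.381e-23 * 304 / (6 * pi * 0.00088 * 7.946e-11)
R = 3.18519e-09 m = 3.19 nm

3.19


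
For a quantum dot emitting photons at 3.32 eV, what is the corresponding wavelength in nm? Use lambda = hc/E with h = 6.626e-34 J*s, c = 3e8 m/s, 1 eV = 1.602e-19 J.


Convert energy: E = 3.32 eV = 3.32 * 1.602e-19 = 5.31864e-19 J
lambda = h*c / E = 6.626e-34 * 3e8 / 5.31864e-19
lambda = 3.73742e-07 m = 373.7 nm

373.7


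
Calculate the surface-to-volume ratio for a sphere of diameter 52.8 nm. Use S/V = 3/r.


Radius r = 52.8/2 = 26.4 nm
S/V = 3 / r = 3 / 26.4
S/V = 0.1136 nm^-1

0.1136


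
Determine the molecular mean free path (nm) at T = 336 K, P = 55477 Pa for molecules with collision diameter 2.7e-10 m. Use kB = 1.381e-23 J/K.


Mean free path: lambda = kB*T / (sqrt(2) * pi * d^2 * P)
lambda = 1.381e-23 * 336 / (sqrt(2) * pi * (2.7e-10)^2 * 55477)
lambda = 2.58242e-07 m
lambda = 258.24 nm

258.24


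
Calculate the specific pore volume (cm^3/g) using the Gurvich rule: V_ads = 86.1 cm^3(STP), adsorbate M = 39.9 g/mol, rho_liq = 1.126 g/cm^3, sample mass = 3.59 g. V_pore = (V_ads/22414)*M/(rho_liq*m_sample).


Moles adsorbed n = V_ads / 22414 = 86.1 / 22414 = 3.841349e-03 mol
Liquid volume V_liq = n * M / rho_liq = 3.841349e-03 * 39.9 / 1.126 = 0.13612 cm^3
Specific pore volume V_pore = V_liq / m_sample = 0.13612 / 3.59
V_pore = 0.0379 cm^3/g

0.0379


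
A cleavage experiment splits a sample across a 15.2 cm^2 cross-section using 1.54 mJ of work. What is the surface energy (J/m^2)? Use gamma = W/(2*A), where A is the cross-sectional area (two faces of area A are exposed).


Convert: A = 15.2 cm^2 = 0.00152 m^2, W = 1.54 mJ = 0.00154 J
Cleaving exposes two faces of area A, so total new surface = 2*A and gamma = W / (2*A)
gamma = 0.00154 / (2 * 0.00152)
gamma = 0.507 J/m^2

0.507


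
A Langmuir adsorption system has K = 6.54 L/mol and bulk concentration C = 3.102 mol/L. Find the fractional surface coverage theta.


Langmuir isotherm: theta = K*C / (1 + K*C)
K*C = 6.54 * 3.102 = 20.28708
theta = 20.28708 / (1 + 20.28708) = 20.28708 / 21.28708
theta = 0.953

0.953


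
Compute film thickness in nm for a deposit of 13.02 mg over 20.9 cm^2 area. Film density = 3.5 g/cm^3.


Convert: m = 13.02 mg = 1.3020e-05 kg, A = 20.9 cm^2 = 2.0900e-03 m^2, rho = 3.5 g/cm^3 = 3500 kg/m^3
t = m / (A * rho)
t = 1.3020e-05 / (2.0900e-03 * 3500)
t = 1.7799e-06 m = 1779.9 nm

1779.9


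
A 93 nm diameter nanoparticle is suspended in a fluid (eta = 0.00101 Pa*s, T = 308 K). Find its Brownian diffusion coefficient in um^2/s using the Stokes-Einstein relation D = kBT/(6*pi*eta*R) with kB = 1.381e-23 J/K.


Radius R = 93/2 = 46.5 nm = 4.65e-08 m
D = kB*T / (6*pi*eta*R)
D = 1.381e-23 * 308 / (6 * pi * 0.00101 * 4.65e-08)
D = 4.80473e-12 m^2/s = 4.805 um^2/s

4.805


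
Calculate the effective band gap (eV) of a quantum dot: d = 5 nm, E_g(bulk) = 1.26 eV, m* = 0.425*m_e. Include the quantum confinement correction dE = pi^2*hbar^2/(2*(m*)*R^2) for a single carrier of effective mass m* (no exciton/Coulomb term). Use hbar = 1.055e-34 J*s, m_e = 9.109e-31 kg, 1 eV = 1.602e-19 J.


Radius R = 5/2 nm = 2.5e-09 m
Confinement energy dE = pi^2 * hbar^2 / (2 * m_eff * m_e * R^2)
dE = pi^2 * (1.055e-34)^2 / (2 * 0.425 * 9.109e-31 * (2.5e-09)^2) J, divided by 1.602e-19 J/eV
dE = 0.1417 eV
Total band gap = E_g(bulk) + dE = 1.26 + 0.1417 = 1.4017 eV

1.4017


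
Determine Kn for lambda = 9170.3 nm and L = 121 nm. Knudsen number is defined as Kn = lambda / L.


Knudsen number Kn = lambda / L
Kn = 9170.3 / 121
Kn = 75.7876

75.7876


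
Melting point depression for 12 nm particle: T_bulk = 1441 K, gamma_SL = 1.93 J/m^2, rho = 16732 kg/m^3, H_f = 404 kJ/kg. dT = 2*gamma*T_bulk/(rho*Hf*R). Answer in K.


Radius R = 12/2 = 6 nm = 6e-09 m
Convert H_f = 404 kJ/kg = 404000 J/kg
dT = 2 * gamma_SL * T_bulk / (rho * H_f * R)
dT = 2 * 1.93 * 1441 / (16732 * 404000 * 6e-09)
dT = 137.1 K

137.1


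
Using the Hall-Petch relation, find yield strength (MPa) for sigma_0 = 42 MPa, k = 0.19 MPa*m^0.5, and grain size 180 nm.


d = 180 nm = 1.8e-07 m
sqrt(d) = 0.0004242641
Hall-Petch contribution = k / sqrt(d) = 0.19 / 0.0004242641 = 447.8 MPa
sigma = sigma_0 + k/sqrt(d) = 42 + 447.8 = 489.8 MPa

489.8


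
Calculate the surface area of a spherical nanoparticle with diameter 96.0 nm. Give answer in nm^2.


Radius r = 96.0/2 = 48 nm
Surface area SA = 4 * pi * r^2
SA = 4 * pi * (48)^2
SA = 28952.92 nm^2

28952.92


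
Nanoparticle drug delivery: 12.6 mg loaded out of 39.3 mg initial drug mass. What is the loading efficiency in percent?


Drug loading efficiency = (drug loaded / drug initial) * 100
DLE = 12.6 / 39.3 * 100
DLE = 0.3206 * 100
DLE = 32.06%

32.06


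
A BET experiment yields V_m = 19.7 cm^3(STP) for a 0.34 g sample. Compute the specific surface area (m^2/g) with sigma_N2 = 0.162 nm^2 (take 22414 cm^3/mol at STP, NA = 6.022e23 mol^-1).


Number of moles in monolayer = V_m / 22414 = 19.7 / 22414 = 0.00087891
Number of molecules = moles * NA = 0.00087891 * 6.022e23
SA = molecules * sigma / mass
SA = (19.7 / 22414) * 6.022e23 * 0.162e-18 / 0.34
SA = 252.2 m^2/g

252.2


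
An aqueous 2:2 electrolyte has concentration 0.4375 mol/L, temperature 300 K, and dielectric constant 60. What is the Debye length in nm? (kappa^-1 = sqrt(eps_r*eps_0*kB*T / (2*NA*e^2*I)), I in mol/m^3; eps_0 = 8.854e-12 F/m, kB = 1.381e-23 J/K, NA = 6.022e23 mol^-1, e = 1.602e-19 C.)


Ionic strength I = 0.4375 * 2^2 * 1000 = 1750 mol/m^3
kappa^-1 = sqrt(60 * 8.854e-12 * 1.381e-23 * 300 / (2 * 6.022e23 * (1.602e-19)^2 * 1750))
kappa^-1 = 0.202 nm

0.202


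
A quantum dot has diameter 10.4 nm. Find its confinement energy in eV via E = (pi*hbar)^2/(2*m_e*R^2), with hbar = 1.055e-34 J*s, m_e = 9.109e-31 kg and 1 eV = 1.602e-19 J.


Radius R = 10.4/2 = 5.2 nm = 5.2e-09 m
E = (pi * 1.055e-34)^2 / (2 * 9.109e-31 * (5.2e-09)^2)
E(J) = 2.22996e-21
E = E(J) / 1.602e-19 = 0.0139 eV

0.0139


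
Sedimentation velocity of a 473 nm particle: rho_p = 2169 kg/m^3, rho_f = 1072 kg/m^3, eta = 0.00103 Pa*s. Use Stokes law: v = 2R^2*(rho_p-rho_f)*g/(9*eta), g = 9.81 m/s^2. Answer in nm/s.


Radius R = 473/2 nm = 2.365e-07 m
Density difference = 2169 - 1072 = 1097 kg/m^3
v = 2 * R^2 * (rho_p - rho_f) * g / (9 * eta)
v = 2 * (2.365e-07)^2 * 1097 * 9.81 / (9 * 0.00103)
v = 1.29864e-07 m/s = 129.8638 nm/s

129.8638


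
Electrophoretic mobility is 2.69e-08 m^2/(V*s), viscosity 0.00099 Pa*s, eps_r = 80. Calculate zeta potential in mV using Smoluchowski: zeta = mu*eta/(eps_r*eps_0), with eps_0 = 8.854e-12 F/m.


Smoluchowski equation: zeta = mu * eta / (eps_r * eps_0)
zeta = 2.69e-08 * 0.00099 / (80 * 8.854e-12)
zeta = 0.037597 V = 37.6 mV

37.6


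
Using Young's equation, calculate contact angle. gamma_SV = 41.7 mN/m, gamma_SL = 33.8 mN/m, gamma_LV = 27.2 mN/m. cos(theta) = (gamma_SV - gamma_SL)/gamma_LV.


cos(theta) = (gamma_SV - gamma_SL) / gamma_LV
cos(theta) = (41.7 - 33.8) / 27.2
cos(theta) = 0.290441
theta = arccos(0.290441) = 73.12 degrees

73.12


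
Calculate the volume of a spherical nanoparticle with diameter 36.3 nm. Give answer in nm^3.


Radius r = 36.3/2 = 18.15 nm
Volume V = (4/3) * pi * r^3
V = (4/3) * pi * (18.15)^3
V = 25044.85 nm^3

25044.85


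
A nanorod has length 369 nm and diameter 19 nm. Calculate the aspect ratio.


Aspect ratio AR = length / diameter
AR = 369 / 19
AR = 19.42

19.42


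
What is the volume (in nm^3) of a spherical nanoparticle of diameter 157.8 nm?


Radius r = 157.8/2 = 78.9 nm
Volume V = (4/3) * pi * r^3
V = (4/3) * pi * (78.9)^3
V = 2057404.19 nm^3

2057404.19


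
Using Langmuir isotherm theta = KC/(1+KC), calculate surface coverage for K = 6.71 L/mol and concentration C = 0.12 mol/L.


Langmuir isotherm: theta = K*C / (1 + K*C)
K*C = 6.71 * 0.12 = 0.8052
theta = 0.8052 / (1 + 0.8052) = 0.8052 / 1.8052
theta = 0.446

0.446


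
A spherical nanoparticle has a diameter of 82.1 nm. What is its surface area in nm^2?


Radius r = 82.1/2 = 41.05 nm
Surface area SA = 4 * pi * r^2
SA = 4 * pi * (41.05)^2
SA = 21175.62 nm^2

21175.62


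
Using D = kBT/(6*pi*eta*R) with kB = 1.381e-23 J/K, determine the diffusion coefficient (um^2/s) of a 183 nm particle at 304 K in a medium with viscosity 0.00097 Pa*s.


Radius R = 183/2 = 91.5 nm = 9.15e-08 m
D = kB*T / (6*pi*eta*R)
D = 1.381e-23 * 304 / (6 * pi * 0.00097 * 9.15e-08)
D = 2.50942e-12 m^2/s = 2.509 um^2/s

2.509


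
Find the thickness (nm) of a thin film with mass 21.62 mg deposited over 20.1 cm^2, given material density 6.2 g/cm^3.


Convert: m = 21.62 mg = 2.1620e-05 kg, A = 20.1 cm^2 = 2.0100e-03 m^2, rho = 6.2 g/cm^3 = 6200 kg/m^3
t = m / (A * rho)
t = 2.1620e-05 / (2.0100e-03 * 6200)
t = 1.7349e-06 m = 1734.9 nm

1734.9


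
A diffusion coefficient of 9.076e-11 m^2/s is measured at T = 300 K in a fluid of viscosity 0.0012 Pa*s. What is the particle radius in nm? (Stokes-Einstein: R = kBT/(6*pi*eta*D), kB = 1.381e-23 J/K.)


Stokes-Einstein: R = kB*T / (6*pi*eta*D)
R = 1.381e-23 * 300 / (6 * pi * 0.0012 * 9.076e-11)
R = 2.01808e-09 m = 2.02 nm

2.02


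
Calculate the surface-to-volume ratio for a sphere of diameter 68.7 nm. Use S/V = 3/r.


Radius r = 68.7/2 = 34.35 nm
S/V = 3 / r = 3 / 34.35
S/V = 0.0873 nm^-1

0.0873


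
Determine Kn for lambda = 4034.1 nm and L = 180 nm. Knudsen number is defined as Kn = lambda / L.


Knudsen number Kn = lambda / L
Kn = 4034.1 / 180
Kn = 22.4117

22.4117


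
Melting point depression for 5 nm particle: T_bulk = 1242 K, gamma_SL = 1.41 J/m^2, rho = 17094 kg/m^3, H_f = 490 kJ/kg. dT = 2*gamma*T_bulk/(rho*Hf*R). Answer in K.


Radius R = 5/2 = 2.5 nm = 2.5e-09 m
Convert H_f = 490 kJ/kg = 490000 J/kg
dT = 2 * gamma_SL * T_bulk / (rho * H_f * R)
dT = 2 * 1.41 * 1242 / (17094 * 490000 * 2.5e-09)
dT = 167.3 K

167.3


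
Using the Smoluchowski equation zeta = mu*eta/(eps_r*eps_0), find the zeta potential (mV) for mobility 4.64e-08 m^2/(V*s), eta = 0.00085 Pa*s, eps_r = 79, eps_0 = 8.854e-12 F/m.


Smoluchowski equation: zeta = mu * eta / (eps_r * eps_0)
zeta = 4.64e-08 * 0.00085 / (79 * 8.854e-12)
zeta = 0.056386 V = 56.39 mV

56.39


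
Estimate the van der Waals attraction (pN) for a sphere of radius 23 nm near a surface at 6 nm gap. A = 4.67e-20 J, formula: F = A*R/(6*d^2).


Convert to SI: R = 23 nm = 2.3e-08 m, d = 6 nm = 6e-09 m
F = A * R / (6 * d^2)
F = 4.67e-20 * 2.3e-08 / (6 * (6e-09)^2)
F = 4.97269e-12 N = 4.973 pN

4.973


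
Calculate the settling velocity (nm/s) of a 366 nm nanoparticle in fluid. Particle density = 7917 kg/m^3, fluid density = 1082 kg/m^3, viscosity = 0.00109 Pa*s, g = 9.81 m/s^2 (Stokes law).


Radius R = 366/2 nm = 1.83e-07 m
Density difference = 7917 - 1082 = 6835 kg/m^3
v = 2 * R^2 * (rho_p - rho_f) * g / (9 * eta)
v = 2 * (1.83e-07)^2 * 6835 * 9.81 / (9 * 0.00109)
v = 4.57795e-07 m/s = 457.7946 nm/s

457.7946


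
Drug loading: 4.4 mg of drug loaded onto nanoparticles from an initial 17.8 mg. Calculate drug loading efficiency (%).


Drug loading efficiency = (drug loaded / drug initial) * 100
DLE = 4.4 / 17.8 * 100
DLE = 0.2472 * 100
DLE = 24.72%

24.72


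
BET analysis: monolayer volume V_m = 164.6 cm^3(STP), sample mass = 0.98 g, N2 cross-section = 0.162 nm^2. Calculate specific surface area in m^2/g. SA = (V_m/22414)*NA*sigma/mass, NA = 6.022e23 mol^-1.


Number of moles in monolayer = V_m / 22414 = 164.6 / 22414 = 0.00734362
Number of molecules = moles * NA = 0.00734362 * 6.022e23
SA = molecules * sigma / mass
SA = (164.6 / 22414) * 6.022e23 * 0.162e-18 / 0.98
SA = 731.0 m^2/g

731.0


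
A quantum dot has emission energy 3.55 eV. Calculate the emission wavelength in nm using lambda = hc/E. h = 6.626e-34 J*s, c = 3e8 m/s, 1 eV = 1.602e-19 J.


Convert energy: E = 3.55 eV = 3.55 * 1.602e-19 = 5.6871e-19 J
lambda = h*c / E = 6.626e-34 * 3e8 / 5.6871e-19
lambda = 3.49528e-07 m = 349.5 nm

349.5


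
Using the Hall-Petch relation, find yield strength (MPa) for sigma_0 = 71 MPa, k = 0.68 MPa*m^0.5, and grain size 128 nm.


d = 128 nm = 1.28e-07 m
sqrt(d) = 0.0003577709
Hall-Petch contribution = k / sqrt(d) = 0.68 / 0.0003577709 = 1900.7 MPa
sigma = sigma_0 + k/sqrt(d) = 71 + 1900.7 = 1971.7 MPa

1971.7


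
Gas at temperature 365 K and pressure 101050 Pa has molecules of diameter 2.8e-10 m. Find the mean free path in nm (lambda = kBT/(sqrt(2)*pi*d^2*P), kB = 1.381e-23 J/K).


Mean free path: lambda = kB*T / (sqrt(2) * pi * d^2 * P)
lambda = 1.381e-23 * 365 / (sqrt(2) * pi * (2.8e-10)^2 * 101050)
lambda = 1.43209e-07 m
lambda = 143.21 nm

143.21


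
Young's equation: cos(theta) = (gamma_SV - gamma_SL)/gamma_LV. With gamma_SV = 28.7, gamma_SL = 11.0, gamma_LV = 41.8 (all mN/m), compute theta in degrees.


cos(theta) = (gamma_SV - gamma_SL) / gamma_LV
cos(theta) = (28.7 - 11.0) / 41.8
cos(theta) = 0.423445
theta = arccos(0.423445) = 64.95 degrees

64.95


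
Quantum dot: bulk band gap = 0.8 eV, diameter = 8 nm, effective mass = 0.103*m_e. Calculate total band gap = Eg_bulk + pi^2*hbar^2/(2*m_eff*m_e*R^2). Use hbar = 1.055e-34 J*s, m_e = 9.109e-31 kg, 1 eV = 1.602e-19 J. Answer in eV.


Radius R = 8/2 nm = 4e-09 m
Confinement energy dE = pi^2 * hbar^2 / (2 * m_eff * m_e * R^2)
dE = pi^2 * (1.055e-34)^2 / (2 * 0.103 * 9.109e-31 * (4e-09)^2) J, divided by 1.602e-19 J/eV
dE = 0.2284 eV
Total band gap = E_g(bulk) + dE = 0.8 + 0.2284 = 1.0284 eV

1.0284


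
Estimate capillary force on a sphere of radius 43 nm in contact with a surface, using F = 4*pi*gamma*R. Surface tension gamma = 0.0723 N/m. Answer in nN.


Convert radius: R = 43 nm = 4.3e-08 m
F = 4 * pi * gamma * R
F = 4 * pi * 0.0723 * 4.3e-08
F = 3.90676e-08 N = 39.0676 nN

39.0676


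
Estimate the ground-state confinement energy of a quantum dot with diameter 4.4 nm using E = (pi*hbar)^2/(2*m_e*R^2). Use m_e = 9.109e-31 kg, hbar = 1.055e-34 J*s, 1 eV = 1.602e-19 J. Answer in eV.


Radius R = 4.4/2 = 2.2 nm = 2.2e-09 m
E = (pi * 1.055e-34)^2 / (2 * 9.109e-31 * (2.2e-09)^2)
E(J) = 1.24583e-20
E = E(J) / 1.602e-19 = 0.0778 eV

0.0778


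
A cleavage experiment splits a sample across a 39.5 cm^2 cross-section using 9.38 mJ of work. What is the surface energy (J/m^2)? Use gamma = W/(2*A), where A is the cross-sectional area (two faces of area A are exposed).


Convert: A = 39.5 cm^2 = 0.00395 m^2, W = 9.38 mJ = 0.00938 J
Cleaving exposes two faces of area A, so total new surface = 2*A and gamma = W / (2*A)
gamma = 0.00938 / (2 * 0.00395)
gamma = 1.187 J/m^2

1.187


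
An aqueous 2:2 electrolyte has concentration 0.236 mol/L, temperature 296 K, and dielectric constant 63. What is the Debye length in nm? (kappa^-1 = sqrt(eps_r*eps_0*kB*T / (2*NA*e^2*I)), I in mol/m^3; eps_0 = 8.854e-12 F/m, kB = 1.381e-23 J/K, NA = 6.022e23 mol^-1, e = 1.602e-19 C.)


Ionic strength I = 0.236 * 2^2 * 1000 = 944 mol/m^3
kappa^-1 = sqrt(63 * 8.854e-12 * 1.381e-23 * 296 / (2 * 6.022e23 * (1.602e-19)^2 * 944))
kappa^-1 = 0.28 nm

0.28


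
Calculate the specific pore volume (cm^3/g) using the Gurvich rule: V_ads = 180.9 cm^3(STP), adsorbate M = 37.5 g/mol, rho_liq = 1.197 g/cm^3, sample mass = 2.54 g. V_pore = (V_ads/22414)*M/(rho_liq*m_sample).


Moles adsorbed n = V_ads / 22414 = 180.9 / 22414 = 8.070849e-03 mol
Liquid volume V_liq = n * M / rho_liq = 8.070849e-03 * 37.5 / 1.197 = 0.25285 cm^3
Specific pore volume V_pore = V_liq / m_sample = 0.25285 / 2.54
V_pore = 0.0995 cm^3/g

0.0995


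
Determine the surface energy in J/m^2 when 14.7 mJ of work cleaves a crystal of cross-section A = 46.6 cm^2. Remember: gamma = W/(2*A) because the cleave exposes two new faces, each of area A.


Convert: A = 46.6 cm^2 = 0.00466 m^2, W = 14.7 mJ = 0.0147 J
Cleaving exposes two faces of area A, so total new surface = 2*A and gamma = W / (2*A)
gamma = 0.0147 / (2 * 0.00466)
gamma = 1.577 J/m^2

1.577


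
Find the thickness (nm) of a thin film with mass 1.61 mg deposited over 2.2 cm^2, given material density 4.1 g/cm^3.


Convert: m = 1.61 mg = 1.6100e-06 kg, A = 2.2 cm^2 = 2.2000e-04 m^2, rho = 4.1 g/cm^3 = 4100 kg/m^3
t = m / (A * rho)
t = 1.6100e-06 / (2.2000e-04 * 4100)
t = 1.7849e-06 m = 1784.9 nm

1784.9


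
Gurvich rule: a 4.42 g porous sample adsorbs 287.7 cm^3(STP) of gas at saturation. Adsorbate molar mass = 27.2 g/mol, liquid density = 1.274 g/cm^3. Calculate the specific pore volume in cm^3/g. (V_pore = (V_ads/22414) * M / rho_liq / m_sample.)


Moles adsorbed n = V_ads / 22414 = 287.7 / 22414 = 1.283573e-02 mol
Liquid volume V_liq = n * M / rho_liq = 1.283573e-02 * 27.2 / 1.274 = 0.27404 cm^3
Specific pore volume V_pore = V_liq / m_sample = 0.27404 / 4.42
V_pore = 0.062 cm^3/g

0.062


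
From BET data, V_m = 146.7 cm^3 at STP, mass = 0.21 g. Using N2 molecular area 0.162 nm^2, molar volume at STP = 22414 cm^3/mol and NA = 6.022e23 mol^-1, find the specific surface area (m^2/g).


Number of moles in monolayer = V_m / 22414 = 146.7 / 22414 = 0.00654502
Number of molecules = moles * NA = 0.00654502 * 6.022e23
SA = molecules * sigma / mass
SA = (146.7 / 22414) * 6.022e23 * 0.162e-18 / 0.21
SA = 3040.5 m^2/g

3040.5


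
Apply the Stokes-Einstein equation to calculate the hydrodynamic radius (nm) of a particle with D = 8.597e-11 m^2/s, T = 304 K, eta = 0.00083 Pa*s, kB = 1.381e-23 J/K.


Stokes-Einstein: R = kB*T / (6*pi*eta*D)
R = 1.381e-23 * 304 / (6 * pi * 0.00083 * 8.597e-11)
R = 3.12134e-09 m = 3.12 nm

3.12


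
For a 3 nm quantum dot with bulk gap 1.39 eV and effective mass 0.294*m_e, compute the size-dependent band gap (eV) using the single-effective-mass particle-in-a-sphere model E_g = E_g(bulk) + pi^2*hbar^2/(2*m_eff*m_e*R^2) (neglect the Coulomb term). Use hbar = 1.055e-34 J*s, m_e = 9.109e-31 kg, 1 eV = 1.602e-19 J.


Radius R = 3/2 nm = 1.5e-09 m
Confinement energy dE = pi^2 * hbar^2 / (2 * m_eff * m_e * R^2)
dE = pi^2 * (1.055e-34)^2 / (2 * 0.294 * 9.109e-31 * (1.5e-09)^2) J, divided by 1.602e-19 J/eV
dE = 0.569 eV
Total band gap = E_g(bulk) + dE = 1.39 + 0.569 = 1.959 eV

1.959


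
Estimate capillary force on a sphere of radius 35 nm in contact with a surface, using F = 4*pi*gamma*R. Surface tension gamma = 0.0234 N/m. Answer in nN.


Convert radius: R = 35 nm = 3.5e-08 m
F = 4 * pi * gamma * R
F = 4 * pi * 0.0234 * 3.5e-08
F = 1.02919e-08 N = 10.2919 nN

10.2919


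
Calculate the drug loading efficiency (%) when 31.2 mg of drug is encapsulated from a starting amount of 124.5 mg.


Drug loading efficiency = (drug loaded / drug initial) * 100
DLE = 31.2 / 124.5 * 100
DLE = 0.2506 * 100
DLE = 25.06%

25.06


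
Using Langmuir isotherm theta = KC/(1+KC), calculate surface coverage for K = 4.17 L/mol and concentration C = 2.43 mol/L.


Langmuir isotherm: theta = K*C / (1 + K*C)
K*C = 4.17 * 2.43 = 10.1331
theta = 10.1331 / (1 + 10.1331) = 10.1331 / 11.1331
theta = 0.9102

0.9102


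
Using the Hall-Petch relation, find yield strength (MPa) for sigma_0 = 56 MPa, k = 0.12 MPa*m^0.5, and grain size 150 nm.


d = 150 nm = 1.5e-07 m
sqrt(d) = 0.0003872983
Hall-Petch contribution = k / sqrt(d) = 0.12 / 0.0003872983 = 309.8 MPa
sigma = sigma_0 + k/sqrt(d) = 56 + 309.8 = 365.8 MPa

365.8


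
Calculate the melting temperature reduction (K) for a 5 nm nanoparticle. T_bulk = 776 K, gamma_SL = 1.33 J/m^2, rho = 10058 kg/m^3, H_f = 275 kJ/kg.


Radius R = 5/2 = 2.5 nm = 2.5e-09 m
Convert H_f = 275 kJ/kg = 275000 J/kg
dT = 2 * gamma_SL * T_bulk / (rho * H_f * R)
dT = 2 * 1.33 * 776 / (10058 * 275000 * 2.5e-09)
dT = 298.5 K

298.5


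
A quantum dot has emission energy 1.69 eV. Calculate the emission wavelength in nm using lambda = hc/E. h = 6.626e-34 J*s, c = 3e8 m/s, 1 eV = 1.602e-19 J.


Convert energy: E = 1.69 eV = 1.69 * 1.602e-19 = 2.70738e-19 J
lambda = h*c / E = 6.626e-34 * 3e8 / 2.70738e-19
lambda = 7.34215e-07 m = 734.2 nm

734.2


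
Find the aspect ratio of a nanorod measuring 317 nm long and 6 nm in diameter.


Aspect ratio AR = length / diameter
AR = 317 / 6
AR = 52.83

52.83


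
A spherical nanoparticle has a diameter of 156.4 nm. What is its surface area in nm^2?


Radius r = 156.4/2 = 78.2 nm
Surface area SA = 4 * pi * r^2
SA = 4 * pi * (78.2)^2
SA = 76846.37 nm^2

76846.37


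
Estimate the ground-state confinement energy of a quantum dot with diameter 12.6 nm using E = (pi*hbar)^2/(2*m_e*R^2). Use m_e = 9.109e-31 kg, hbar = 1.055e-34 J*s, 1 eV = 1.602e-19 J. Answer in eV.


Radius R = 12.6/2 = 6.3 nm = 6.3e-09 m
E = (pi * 1.055e-34)^2 / (2 * 9.109e-31 * (6.3e-09)^2)
E(J) = 1.51923e-21
E = E(J) / 1.602e-19 = 0.0095 eV

0.0095


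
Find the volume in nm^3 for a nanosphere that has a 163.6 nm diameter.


Radius r = 163.6/2 = 81.8 nm
Volume V = (4/3) * pi * r^3
V = (4/3) * pi * (81.8)^3
V = 2292706.81 nm^3

2292706.81


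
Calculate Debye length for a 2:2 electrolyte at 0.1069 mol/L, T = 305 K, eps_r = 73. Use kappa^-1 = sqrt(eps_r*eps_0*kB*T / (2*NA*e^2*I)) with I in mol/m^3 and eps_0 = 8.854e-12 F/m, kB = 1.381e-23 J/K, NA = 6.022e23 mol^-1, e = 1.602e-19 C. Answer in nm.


Ionic strength I = 0.1069 * 2^2 * 1000 = 427.6 mol/m^3
kappa^-1 = sqrt(73 * 8.854e-12 * 1.381e-23 * 305 / (2 * 6.022e23 * (1.602e-19)^2 * 427.6))
kappa^-1 = 0.454 nm

0.454


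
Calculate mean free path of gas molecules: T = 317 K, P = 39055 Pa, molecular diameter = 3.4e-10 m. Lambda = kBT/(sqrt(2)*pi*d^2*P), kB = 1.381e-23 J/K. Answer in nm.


Mean free path: lambda = kB*T / (sqrt(2) * pi * d^2 * P)
lambda = 1.381e-23 * 317 / (sqrt(2) * pi * (3.4e-10)^2 * 39055)
lambda = 2.1825e-07 m
lambda = 218.25 nm

218.25


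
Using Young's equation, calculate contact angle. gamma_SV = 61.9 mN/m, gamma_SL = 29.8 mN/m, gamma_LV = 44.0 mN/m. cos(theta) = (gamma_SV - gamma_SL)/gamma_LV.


cos(theta) = (gamma_SV - gamma_SL) / gamma_LV
cos(theta) = (61.9 - 29.8) / 44.0
cos(theta) = 0.729545
theta = arccos(0.729545) = 43.15 degrees

43.15


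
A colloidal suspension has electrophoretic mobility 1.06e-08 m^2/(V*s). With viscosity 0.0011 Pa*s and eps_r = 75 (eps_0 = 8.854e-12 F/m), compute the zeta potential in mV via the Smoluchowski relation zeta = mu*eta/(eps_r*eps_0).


Smoluchowski equation: zeta = mu * eta / (eps_r * eps_0)
zeta = 1.06e-08 * 0.0011 / (75 * 8.854e-12)
zeta = 0.017559 V = 17.56 mV

17.56


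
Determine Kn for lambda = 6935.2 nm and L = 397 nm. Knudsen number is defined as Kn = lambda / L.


Knudsen number Kn = lambda / L
Kn = 6935.2 / 397
Kn = 17.469

17.469


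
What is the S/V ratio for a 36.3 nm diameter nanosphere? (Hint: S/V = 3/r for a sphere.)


Radius r = 36.3/2 = 18.15 nm
S/V = 3 / r = 3 / 18.15
S/V = 0.1653 nm^-1

0.1653


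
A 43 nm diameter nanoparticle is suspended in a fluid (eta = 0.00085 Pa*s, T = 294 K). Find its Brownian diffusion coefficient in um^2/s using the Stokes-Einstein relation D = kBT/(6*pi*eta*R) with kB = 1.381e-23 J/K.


Radius R = 43/2 = 21.5 nm = 2.15e-08 m
D = kB*T / (6*pi*eta*R)
D = 1.381e-23 * 294 / (6 * pi * 0.00085 * 2.15e-08)
D = 1.17864e-11 m^2/s = 11.786 um^2/s

11.786


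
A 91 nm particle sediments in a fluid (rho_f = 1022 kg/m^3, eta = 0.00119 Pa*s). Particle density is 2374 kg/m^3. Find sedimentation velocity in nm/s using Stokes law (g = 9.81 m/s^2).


Radius R = 91/2 nm = 4.55e-08 m
Density difference = 2374 - 1022 = 1352 kg/m^3
v = 2 * R^2 * (rho_p - rho_f) * g / (9 * eta)
v = 2 * (4.55e-08)^2 * 1352 * 9.81 / (9 * 0.00119)
v = 5.12754e-09 m/s = 5.1275 nm/s

5.1275


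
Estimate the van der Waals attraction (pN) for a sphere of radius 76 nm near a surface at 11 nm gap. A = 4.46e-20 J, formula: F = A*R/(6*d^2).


Convert to SI: R = 76 nm = 7.6e-08 m, d = 11 nm = 1.1e-08 m
F = A * R / (6 * d^2)
F = 4.46e-20 * 7.6e-08 / (6 * (1.1e-08)^2)
F = 4.66887e-12 N = 4.669 pN

4.669


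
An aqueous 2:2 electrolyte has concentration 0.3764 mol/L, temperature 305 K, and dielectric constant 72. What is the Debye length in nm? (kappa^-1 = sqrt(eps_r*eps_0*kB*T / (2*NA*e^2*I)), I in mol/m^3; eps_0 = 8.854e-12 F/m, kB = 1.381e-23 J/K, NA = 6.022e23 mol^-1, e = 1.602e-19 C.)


Ionic strength I = 0.3764 * 2^2 * 1000 = 1505.6 mol/m^3
kappa^-1 = sqrt(72 * 8.854e-12 * 1.381e-23 * 305 / (2 * 6.022e23 * (1.602e-19)^2 * 1505.6))
kappa^-1 = 0.24 nm

0.24


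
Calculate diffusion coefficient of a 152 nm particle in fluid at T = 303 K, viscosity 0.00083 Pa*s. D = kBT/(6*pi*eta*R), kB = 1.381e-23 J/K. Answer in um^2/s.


Radius R = 152/2 = 76 nm = 7.6e-08 m
D = kB*T / (6*pi*eta*R)
D = 1.381e-23 * 303 / (6 * pi * 0.00083 * 7.6e-08)
D = 3.5192e-12 m^2/s = 3.519 um^2/s

3.519


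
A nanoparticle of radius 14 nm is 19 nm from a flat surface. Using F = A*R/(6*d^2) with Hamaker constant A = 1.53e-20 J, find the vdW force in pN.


Convert to SI: R = 14 nm = 1.4e-08 m, d = 19 nm = 1.9e-08 m
F = A * R / (6 * d^2)
F = 1.53e-20 * 1.4e-08 / (6 * (1.9e-08)^2)
F = 9.8892e-14 N = 0.099 pN

0.099


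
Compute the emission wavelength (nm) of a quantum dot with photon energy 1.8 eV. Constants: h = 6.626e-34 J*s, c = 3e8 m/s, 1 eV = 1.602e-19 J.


Convert energy: E = 1.8 eV = 1.8 * 1.602e-19 = 2.8836e-19 J
lambda = h*c / E = 6.626e-34 * 3e8 / 2.8836e-19
lambda = 6.89347e-07 m = 689.3 nm

689.3


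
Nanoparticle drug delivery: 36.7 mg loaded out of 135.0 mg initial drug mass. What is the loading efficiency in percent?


Drug loading efficiency = (drug loaded / drug initial) * 100
DLE = 36.7 / 135.0 * 100
DLE = 0.2719 * 100
DLE = 27.19%

27.19


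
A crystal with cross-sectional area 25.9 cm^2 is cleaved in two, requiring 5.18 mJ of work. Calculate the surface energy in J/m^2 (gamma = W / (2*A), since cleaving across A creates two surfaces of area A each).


Convert: A = 25.9 cm^2 = 0.00259 m^2, W = 5.18 mJ = 0.00518 J
Cleaving exposes two faces of area A, so total new surface = 2*A and gamma = W / (2*A)
gamma = 0.00518 / (2 * 0.00259)
gamma = 1.0 J/m^2

1.0


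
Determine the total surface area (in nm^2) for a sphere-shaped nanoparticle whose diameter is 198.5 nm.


Radius r = 198.5/2 = 99.25 nm
Surface area SA = 4 * pi * r^2
SA = 4 * pi * (99.25)^2
SA = 123785.82 nm^2

123785.82


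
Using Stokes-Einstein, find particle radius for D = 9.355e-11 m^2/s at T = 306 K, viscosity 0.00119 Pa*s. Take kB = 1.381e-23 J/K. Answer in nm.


Stokes-Einstein: R = kB*T / (6*pi*eta*D)
R = 1.381e-23 * 306 / (6 * pi * 0.00119 * 9.355e-11)
R = 2.01383e-09 m = 2.01 nm

2.01


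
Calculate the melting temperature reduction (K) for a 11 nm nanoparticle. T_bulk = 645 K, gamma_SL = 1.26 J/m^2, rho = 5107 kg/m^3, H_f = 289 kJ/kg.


Radius R = 11/2 = 5.5 nm = 5.5e-09 m
Convert H_f = 289 kJ/kg = 289000 J/kg
dT = 2 * gamma_SL * T_bulk / (rho * H_f * R)
dT = 2 * 1.26 * 645 / (5107 * 289000 * 5.5e-09)
dT = 200.2 K

200.2


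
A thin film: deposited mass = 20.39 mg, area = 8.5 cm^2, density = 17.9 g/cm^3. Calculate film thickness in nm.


Convert: m = 20.39 mg = 2.0390e-05 kg, A = 8.5 cm^2 = 8.5000e-04 m^2, rho = 17.9 g/cm^3 = 17900 kg/m^3
t = m / (A * rho)
t = 2.0390e-05 / (8.5000e-04 * 17900)
t = 1.3401e-06 m = 1340.1 nm

1340.1


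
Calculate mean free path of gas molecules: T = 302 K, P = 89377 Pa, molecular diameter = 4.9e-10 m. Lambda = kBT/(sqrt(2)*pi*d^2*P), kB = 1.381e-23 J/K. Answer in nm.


Mean free path: lambda = kB*T / (sqrt(2) * pi * d^2 * P)
lambda = 1.381e-23 * 302 / (sqrt(2) * pi * (4.9e-10)^2 * 89377)
lambda = 4.37439e-08 m
lambda = 43.74 nm

43.74


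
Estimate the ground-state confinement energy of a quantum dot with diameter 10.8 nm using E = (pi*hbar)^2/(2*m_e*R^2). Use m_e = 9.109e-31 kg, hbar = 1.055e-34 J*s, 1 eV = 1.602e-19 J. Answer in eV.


Radius R = 10.8/2 = 5.4 nm = 5.4e-09 m
E = (pi * 1.055e-34)^2 / (2 * 9.109e-31 * (5.4e-09)^2)
E(J) = 2.06784e-21
E = E(J) / 1.602e-19 = 0.0129 eV

0.0129


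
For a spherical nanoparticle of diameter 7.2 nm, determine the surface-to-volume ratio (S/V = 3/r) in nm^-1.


Radius r = 7.2/2 = 3.6 nm
S/V = 3 / r = 3 / 3.6
S/V = 0.8333 nm^-1

0.8333


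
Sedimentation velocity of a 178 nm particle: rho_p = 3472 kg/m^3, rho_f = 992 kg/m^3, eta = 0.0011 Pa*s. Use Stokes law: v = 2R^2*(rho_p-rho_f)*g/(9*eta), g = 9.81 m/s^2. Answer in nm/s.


Radius R = 178/2 nm = 8.9e-08 m
Density difference = 3472 - 992 = 2480 kg/m^3
v = 2 * R^2 * (rho_p - rho_f) * g / (9 * eta)
v = 2 * (8.9e-08)^2 * 2480 * 9.81 / (9 * 0.0011)
v = 3.8931e-08 m/s = 38.931 nm/s

38.931


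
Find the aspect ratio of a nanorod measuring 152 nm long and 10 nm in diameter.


Aspect ratio AR = length / diameter
AR = 152 / 10
AR = 15.2

15.2


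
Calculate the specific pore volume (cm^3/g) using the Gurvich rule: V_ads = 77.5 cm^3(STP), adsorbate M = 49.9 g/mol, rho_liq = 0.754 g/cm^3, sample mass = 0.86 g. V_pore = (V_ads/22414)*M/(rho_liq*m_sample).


Moles adsorbed n = V_ads / 22414 = 77.5 / 22414 = 3.457660e-03 mol
Liquid volume V_liq = n * M / rho_liq = 3.457660e-03 * 49.9 / 0.754 = 0.22883 cm^3
Specific pore volume V_pore = V_liq / m_sample = 0.22883 / 0.86
V_pore = 0.2661 cm^3/g

0.2661


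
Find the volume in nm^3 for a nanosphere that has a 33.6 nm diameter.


Radius r = 33.6/2 = 16.8 nm
Volume V = (4/3) * pi * r^3
V = (4/3) * pi * (16.8)^3
V = 19861.7 nm^3

19861.7


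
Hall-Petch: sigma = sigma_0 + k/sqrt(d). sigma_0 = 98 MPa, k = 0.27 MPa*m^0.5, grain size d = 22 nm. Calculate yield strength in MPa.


d = 22 nm = 2.2e-08 m
sqrt(d) = 0.000148324
Hall-Petch contribution = k / sqrt(d) = 0.27 / 0.000148324 = 1820.3 MPa
sigma = sigma_0 + k/sqrt(d) = 98 + 1820.3 = 1918.3 MPa

1918.3


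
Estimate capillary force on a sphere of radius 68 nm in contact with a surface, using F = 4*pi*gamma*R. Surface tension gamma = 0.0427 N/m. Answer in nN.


Convert radius: R = 68 nm = 6.8e-08 m
F = 4 * pi * gamma * R
F = 4 * pi * 0.0427 * 6.8e-08
F = 3.64877e-08 N = 36.4877 nN

36.4877


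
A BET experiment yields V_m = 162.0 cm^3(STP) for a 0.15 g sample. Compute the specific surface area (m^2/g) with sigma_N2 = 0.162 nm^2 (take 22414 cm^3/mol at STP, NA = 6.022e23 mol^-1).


Number of moles in monolayer = V_m / 22414 = 162.0 / 22414 = 0.00722763
Number of molecules = moles * NA = 0.00722763 * 6.022e23
SA = molecules * sigma / mass
SA = (162.0 / 22414) * 6.022e23 * 0.162e-18 / 0.15
SA = 4700.7 m^2/g

4700.7


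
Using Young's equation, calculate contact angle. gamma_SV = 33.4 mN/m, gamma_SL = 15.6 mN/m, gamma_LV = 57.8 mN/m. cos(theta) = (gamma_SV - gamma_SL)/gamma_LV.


cos(theta) = (gamma_SV - gamma_SL) / gamma_LV
cos(theta) = (33.4 - 15.6) / 57.8
cos(theta) = 0.307958
theta = arccos(0.307958) = 72.06 degrees

72.06


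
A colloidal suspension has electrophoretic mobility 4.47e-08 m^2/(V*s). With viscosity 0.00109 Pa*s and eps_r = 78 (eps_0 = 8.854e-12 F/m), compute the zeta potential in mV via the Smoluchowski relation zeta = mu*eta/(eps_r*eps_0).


Smoluchowski equation: zeta = mu * eta / (eps_r * eps_0)
zeta = 4.47e-08 * 0.00109 / (78 * 8.854e-12)
zeta = 0.07055 V = 70.55 mV

70.55
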